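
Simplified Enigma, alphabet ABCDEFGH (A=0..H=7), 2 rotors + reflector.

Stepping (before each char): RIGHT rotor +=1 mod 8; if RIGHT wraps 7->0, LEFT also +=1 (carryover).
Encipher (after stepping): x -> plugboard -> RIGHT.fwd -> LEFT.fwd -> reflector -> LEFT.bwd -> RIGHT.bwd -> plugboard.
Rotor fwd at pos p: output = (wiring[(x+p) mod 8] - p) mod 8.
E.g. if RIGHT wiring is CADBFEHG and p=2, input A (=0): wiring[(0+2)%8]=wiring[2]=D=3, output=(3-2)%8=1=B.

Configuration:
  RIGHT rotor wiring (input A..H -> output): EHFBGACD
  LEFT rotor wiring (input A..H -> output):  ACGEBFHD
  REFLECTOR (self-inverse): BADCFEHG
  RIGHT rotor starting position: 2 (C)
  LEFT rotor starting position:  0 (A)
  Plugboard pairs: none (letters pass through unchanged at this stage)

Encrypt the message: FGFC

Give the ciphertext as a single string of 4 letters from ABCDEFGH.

Answer: DDGH

Derivation:
Char 1 ('F'): step: R->3, L=0; F->plug->F->R->B->L->C->refl->D->L'->H->R'->D->plug->D
Char 2 ('G'): step: R->4, L=0; G->plug->G->R->B->L->C->refl->D->L'->H->R'->D->plug->D
Char 3 ('F'): step: R->5, L=0; F->plug->F->R->A->L->A->refl->B->L'->E->R'->G->plug->G
Char 4 ('C'): step: R->6, L=0; C->plug->C->R->G->L->H->refl->G->L'->C->R'->H->plug->H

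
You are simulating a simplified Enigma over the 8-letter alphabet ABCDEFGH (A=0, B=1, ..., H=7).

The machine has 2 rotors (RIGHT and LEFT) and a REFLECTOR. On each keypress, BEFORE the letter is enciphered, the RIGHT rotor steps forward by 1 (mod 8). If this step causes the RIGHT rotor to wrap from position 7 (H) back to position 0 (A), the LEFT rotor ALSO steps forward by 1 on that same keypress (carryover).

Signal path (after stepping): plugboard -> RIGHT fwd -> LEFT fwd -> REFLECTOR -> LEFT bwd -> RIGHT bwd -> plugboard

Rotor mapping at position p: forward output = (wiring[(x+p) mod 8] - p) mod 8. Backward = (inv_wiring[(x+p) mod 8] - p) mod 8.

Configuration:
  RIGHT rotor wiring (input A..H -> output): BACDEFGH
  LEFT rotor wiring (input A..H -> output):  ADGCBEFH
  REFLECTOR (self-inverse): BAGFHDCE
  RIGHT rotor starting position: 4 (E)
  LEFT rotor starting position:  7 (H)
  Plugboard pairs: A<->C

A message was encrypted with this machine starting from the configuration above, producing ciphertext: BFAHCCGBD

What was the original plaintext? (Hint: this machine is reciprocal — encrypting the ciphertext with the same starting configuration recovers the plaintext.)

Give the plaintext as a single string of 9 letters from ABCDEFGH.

Answer: CHCFFEHGC

Derivation:
Char 1 ('B'): step: R->5, L=7; B->plug->B->R->B->L->B->refl->A->L'->A->R'->A->plug->C
Char 2 ('F'): step: R->6, L=7; F->plug->F->R->F->L->C->refl->G->L'->H->R'->H->plug->H
Char 3 ('A'): step: R->7, L=7; A->plug->C->R->B->L->B->refl->A->L'->A->R'->A->plug->C
Char 4 ('H'): step: R->0, L->0 (L advanced); H->plug->H->R->H->L->H->refl->E->L'->F->R'->F->plug->F
Char 5 ('C'): step: R->1, L=0; C->plug->A->R->H->L->H->refl->E->L'->F->R'->F->plug->F
Char 6 ('C'): step: R->2, L=0; C->plug->A->R->A->L->A->refl->B->L'->E->R'->E->plug->E
Char 7 ('G'): step: R->3, L=0; G->plug->G->R->F->L->E->refl->H->L'->H->R'->H->plug->H
Char 8 ('B'): step: R->4, L=0; B->plug->B->R->B->L->D->refl->F->L'->G->R'->G->plug->G
Char 9 ('D'): step: R->5, L=0; D->plug->D->R->E->L->B->refl->A->L'->A->R'->A->plug->C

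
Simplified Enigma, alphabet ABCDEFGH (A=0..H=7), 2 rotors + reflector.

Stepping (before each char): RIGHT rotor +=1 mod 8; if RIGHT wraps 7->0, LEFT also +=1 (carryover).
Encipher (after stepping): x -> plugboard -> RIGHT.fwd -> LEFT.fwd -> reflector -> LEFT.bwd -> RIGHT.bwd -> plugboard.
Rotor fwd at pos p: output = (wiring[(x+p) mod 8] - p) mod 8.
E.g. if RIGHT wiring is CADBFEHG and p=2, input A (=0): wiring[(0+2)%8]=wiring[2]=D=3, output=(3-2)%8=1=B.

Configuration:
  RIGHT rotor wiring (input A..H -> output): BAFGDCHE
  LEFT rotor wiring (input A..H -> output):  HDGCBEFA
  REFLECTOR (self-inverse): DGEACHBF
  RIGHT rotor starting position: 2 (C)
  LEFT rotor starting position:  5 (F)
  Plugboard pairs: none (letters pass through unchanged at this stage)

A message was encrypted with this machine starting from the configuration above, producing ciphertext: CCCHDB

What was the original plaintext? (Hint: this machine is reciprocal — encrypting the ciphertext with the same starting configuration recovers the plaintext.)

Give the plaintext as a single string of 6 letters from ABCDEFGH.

Answer: AAEGHE

Derivation:
Char 1 ('C'): step: R->3, L=5; C->plug->C->R->H->L->E->refl->C->L'->D->R'->A->plug->A
Char 2 ('C'): step: R->4, L=5; C->plug->C->R->D->L->C->refl->E->L'->H->R'->A->plug->A
Char 3 ('C'): step: R->5, L=5; C->plug->C->R->H->L->E->refl->C->L'->D->R'->E->plug->E
Char 4 ('H'): step: R->6, L=5; H->plug->H->R->E->L->G->refl->B->L'->F->R'->G->plug->G
Char 5 ('D'): step: R->7, L=5; D->plug->D->R->G->L->F->refl->H->L'->A->R'->H->plug->H
Char 6 ('B'): step: R->0, L->6 (L advanced); B->plug->B->R->A->L->H->refl->F->L'->D->R'->E->plug->E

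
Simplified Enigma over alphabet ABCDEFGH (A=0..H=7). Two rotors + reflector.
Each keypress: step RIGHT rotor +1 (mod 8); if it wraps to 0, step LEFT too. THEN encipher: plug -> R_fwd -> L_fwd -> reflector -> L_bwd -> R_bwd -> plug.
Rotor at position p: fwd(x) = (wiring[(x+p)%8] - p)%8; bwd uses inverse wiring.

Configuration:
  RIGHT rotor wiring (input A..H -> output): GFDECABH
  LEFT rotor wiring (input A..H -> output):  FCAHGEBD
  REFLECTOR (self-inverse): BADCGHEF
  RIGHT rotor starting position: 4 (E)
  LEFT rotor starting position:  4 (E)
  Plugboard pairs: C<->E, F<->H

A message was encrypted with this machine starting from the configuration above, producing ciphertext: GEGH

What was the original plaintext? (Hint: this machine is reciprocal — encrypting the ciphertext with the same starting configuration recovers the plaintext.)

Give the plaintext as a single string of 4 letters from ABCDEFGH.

Char 1 ('G'): step: R->5, L=4; G->plug->G->R->H->L->D->refl->C->L'->A->R'->E->plug->C
Char 2 ('E'): step: R->6, L=4; E->plug->C->R->A->L->C->refl->D->L'->H->R'->D->plug->D
Char 3 ('G'): step: R->7, L=4; G->plug->G->R->B->L->A->refl->B->L'->E->R'->D->plug->D
Char 4 ('H'): step: R->0, L->5 (L advanced); H->plug->F->R->A->L->H->refl->F->L'->E->R'->D->plug->D

Answer: CDDD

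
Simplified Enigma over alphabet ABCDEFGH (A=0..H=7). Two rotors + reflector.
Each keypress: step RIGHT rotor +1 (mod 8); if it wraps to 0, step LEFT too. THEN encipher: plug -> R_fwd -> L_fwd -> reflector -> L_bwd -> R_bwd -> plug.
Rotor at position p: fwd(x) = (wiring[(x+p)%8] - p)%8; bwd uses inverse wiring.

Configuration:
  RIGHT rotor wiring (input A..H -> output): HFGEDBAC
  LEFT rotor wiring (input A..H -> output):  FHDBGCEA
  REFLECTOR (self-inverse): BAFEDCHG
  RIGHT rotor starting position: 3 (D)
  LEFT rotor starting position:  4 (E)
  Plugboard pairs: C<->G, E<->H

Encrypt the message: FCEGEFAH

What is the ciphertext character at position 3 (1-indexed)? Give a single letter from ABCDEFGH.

Char 1 ('F'): step: R->4, L=4; F->plug->F->R->B->L->G->refl->H->L'->G->R'->D->plug->D
Char 2 ('C'): step: R->5, L=4; C->plug->G->R->H->L->F->refl->C->L'->A->R'->E->plug->H
Char 3 ('E'): step: R->6, L=4; E->plug->H->R->D->L->E->refl->D->L'->F->R'->G->plug->C

C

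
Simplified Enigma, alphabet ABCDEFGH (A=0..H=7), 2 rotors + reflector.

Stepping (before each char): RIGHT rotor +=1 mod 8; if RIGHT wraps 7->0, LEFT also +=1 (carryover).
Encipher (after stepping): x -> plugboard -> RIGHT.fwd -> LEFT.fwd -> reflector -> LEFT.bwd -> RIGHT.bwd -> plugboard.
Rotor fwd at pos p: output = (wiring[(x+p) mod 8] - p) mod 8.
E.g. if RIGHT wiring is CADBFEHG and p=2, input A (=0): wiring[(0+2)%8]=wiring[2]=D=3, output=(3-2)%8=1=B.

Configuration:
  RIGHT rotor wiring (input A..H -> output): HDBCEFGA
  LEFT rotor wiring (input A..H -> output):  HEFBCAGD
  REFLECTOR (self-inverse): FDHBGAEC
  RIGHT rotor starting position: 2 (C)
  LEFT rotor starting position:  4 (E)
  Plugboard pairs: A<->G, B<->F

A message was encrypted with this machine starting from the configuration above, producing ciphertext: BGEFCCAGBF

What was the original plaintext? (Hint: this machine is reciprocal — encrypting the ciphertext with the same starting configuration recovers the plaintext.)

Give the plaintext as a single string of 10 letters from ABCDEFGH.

Answer: HFBEAHBADG

Derivation:
Char 1 ('B'): step: R->3, L=4; B->plug->F->R->E->L->D->refl->B->L'->G->R'->H->plug->H
Char 2 ('G'): step: R->4, L=4; G->plug->A->R->A->L->G->refl->E->L'->B->R'->B->plug->F
Char 3 ('E'): step: R->5, L=4; E->plug->E->R->G->L->B->refl->D->L'->E->R'->F->plug->B
Char 4 ('F'): step: R->6, L=4; F->plug->B->R->C->L->C->refl->H->L'->D->R'->E->plug->E
Char 5 ('C'): step: R->7, L=4; C->plug->C->R->E->L->D->refl->B->L'->G->R'->G->plug->A
Char 6 ('C'): step: R->0, L->5 (L advanced); C->plug->C->R->B->L->B->refl->D->L'->A->R'->H->plug->H
Char 7 ('A'): step: R->1, L=5; A->plug->G->R->H->L->F->refl->A->L'->F->R'->F->plug->B
Char 8 ('G'): step: R->2, L=5; G->plug->A->R->H->L->F->refl->A->L'->F->R'->G->plug->A
Char 9 ('B'): step: R->3, L=5; B->plug->F->R->E->L->H->refl->C->L'->D->R'->D->plug->D
Char 10 ('F'): step: R->4, L=5; F->plug->B->R->B->L->B->refl->D->L'->A->R'->A->plug->G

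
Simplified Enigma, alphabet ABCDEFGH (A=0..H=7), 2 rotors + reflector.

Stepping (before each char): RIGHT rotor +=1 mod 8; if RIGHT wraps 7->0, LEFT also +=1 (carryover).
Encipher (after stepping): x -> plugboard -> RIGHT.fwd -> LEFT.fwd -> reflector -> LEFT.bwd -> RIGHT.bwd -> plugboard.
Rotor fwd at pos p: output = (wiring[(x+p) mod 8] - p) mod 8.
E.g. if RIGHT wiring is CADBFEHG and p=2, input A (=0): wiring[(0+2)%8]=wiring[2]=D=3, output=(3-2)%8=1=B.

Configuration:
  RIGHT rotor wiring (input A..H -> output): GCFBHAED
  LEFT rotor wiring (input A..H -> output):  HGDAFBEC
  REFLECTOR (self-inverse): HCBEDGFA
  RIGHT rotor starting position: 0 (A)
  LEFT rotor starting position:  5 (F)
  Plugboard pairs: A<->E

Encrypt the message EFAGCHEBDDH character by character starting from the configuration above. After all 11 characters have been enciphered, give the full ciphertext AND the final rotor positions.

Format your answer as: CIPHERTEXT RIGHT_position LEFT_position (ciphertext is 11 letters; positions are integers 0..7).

Answer: ABEDFBCCFEC 3 6

Derivation:
Char 1 ('E'): step: R->1, L=5; E->plug->A->R->B->L->H->refl->A->L'->H->R'->E->plug->A
Char 2 ('F'): step: R->2, L=5; F->plug->F->R->B->L->H->refl->A->L'->H->R'->B->plug->B
Char 3 ('A'): step: R->3, L=5; A->plug->E->R->A->L->E->refl->D->L'->G->R'->A->plug->E
Char 4 ('G'): step: R->4, L=5; G->plug->G->R->B->L->H->refl->A->L'->H->R'->D->plug->D
Char 5 ('C'): step: R->5, L=5; C->plug->C->R->G->L->D->refl->E->L'->A->R'->F->plug->F
Char 6 ('H'): step: R->6, L=5; H->plug->H->R->C->L->F->refl->G->L'->F->R'->B->plug->B
Char 7 ('E'): step: R->7, L=5; E->plug->A->R->E->L->B->refl->C->L'->D->R'->C->plug->C
Char 8 ('B'): step: R->0, L->6 (L advanced); B->plug->B->R->C->L->B->refl->C->L'->F->R'->C->plug->C
Char 9 ('D'): step: R->1, L=6; D->plug->D->R->G->L->H->refl->A->L'->D->R'->F->plug->F
Char 10 ('D'): step: R->2, L=6; D->plug->D->R->G->L->H->refl->A->L'->D->R'->A->plug->E
Char 11 ('H'): step: R->3, L=6; H->plug->H->R->C->L->B->refl->C->L'->F->R'->C->plug->C
Final: ciphertext=ABEDFBCCFEC, RIGHT=3, LEFT=6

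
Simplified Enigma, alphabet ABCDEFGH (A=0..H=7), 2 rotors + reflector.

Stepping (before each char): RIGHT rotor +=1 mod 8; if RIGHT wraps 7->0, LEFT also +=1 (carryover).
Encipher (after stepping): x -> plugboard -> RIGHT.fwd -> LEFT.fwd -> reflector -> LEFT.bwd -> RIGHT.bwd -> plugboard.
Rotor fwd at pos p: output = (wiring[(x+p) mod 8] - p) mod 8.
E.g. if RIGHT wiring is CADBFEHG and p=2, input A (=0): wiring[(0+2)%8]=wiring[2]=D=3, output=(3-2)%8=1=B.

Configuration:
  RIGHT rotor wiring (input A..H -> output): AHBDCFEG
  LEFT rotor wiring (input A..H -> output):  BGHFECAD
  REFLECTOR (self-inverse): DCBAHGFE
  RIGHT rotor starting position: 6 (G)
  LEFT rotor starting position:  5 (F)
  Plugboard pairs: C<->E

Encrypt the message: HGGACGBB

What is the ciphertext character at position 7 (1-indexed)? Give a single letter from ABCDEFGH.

Char 1 ('H'): step: R->7, L=5; H->plug->H->R->F->L->C->refl->B->L'->E->R'->E->plug->C
Char 2 ('G'): step: R->0, L->6 (L advanced); G->plug->G->R->E->L->B->refl->C->L'->A->R'->A->plug->A
Char 3 ('G'): step: R->1, L=6; G->plug->G->R->F->L->H->refl->E->L'->H->R'->H->plug->H
Char 4 ('A'): step: R->2, L=6; A->plug->A->R->H->L->E->refl->H->L'->F->R'->H->plug->H
Char 5 ('C'): step: R->3, L=6; C->plug->E->R->D->L->A->refl->D->L'->C->R'->C->plug->E
Char 6 ('G'): step: R->4, L=6; G->plug->G->R->F->L->H->refl->E->L'->H->R'->H->plug->H
Char 7 ('B'): step: R->5, L=6; B->plug->B->R->H->L->E->refl->H->L'->F->R'->H->plug->H

H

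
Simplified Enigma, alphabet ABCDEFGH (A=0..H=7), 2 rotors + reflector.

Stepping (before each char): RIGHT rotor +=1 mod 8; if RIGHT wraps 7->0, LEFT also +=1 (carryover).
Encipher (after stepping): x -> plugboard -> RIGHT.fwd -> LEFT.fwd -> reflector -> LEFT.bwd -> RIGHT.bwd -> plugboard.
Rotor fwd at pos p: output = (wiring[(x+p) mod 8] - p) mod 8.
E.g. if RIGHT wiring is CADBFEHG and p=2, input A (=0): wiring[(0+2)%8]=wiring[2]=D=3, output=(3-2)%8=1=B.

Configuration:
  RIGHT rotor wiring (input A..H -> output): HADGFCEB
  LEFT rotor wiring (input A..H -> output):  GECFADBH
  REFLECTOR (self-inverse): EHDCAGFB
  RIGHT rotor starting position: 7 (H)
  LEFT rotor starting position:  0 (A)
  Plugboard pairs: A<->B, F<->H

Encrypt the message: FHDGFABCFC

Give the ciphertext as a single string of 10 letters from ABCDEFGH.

Answer: CEAADHGGBA

Derivation:
Char 1 ('F'): step: R->0, L->1 (L advanced); F->plug->H->R->B->L->B->refl->H->L'->D->R'->C->plug->C
Char 2 ('H'): step: R->1, L=1; H->plug->F->R->D->L->H->refl->B->L'->B->R'->E->plug->E
Char 3 ('D'): step: R->2, L=1; D->plug->D->R->A->L->D->refl->C->L'->E->R'->B->plug->A
Char 4 ('G'): step: R->3, L=1; G->plug->G->R->F->L->A->refl->E->L'->C->R'->B->plug->A
Char 5 ('F'): step: R->4, L=1; F->plug->H->R->C->L->E->refl->A->L'->F->R'->D->plug->D
Char 6 ('A'): step: R->5, L=1; A->plug->B->R->H->L->F->refl->G->L'->G->R'->F->plug->H
Char 7 ('B'): step: R->6, L=1; B->plug->A->R->G->L->G->refl->F->L'->H->R'->G->plug->G
Char 8 ('C'): step: R->7, L=1; C->plug->C->R->B->L->B->refl->H->L'->D->R'->G->plug->G
Char 9 ('F'): step: R->0, L->2 (L advanced); F->plug->H->R->B->L->D->refl->C->L'->H->R'->A->plug->B
Char 10 ('C'): step: R->1, L=2; C->plug->C->R->F->L->F->refl->G->L'->C->R'->B->plug->A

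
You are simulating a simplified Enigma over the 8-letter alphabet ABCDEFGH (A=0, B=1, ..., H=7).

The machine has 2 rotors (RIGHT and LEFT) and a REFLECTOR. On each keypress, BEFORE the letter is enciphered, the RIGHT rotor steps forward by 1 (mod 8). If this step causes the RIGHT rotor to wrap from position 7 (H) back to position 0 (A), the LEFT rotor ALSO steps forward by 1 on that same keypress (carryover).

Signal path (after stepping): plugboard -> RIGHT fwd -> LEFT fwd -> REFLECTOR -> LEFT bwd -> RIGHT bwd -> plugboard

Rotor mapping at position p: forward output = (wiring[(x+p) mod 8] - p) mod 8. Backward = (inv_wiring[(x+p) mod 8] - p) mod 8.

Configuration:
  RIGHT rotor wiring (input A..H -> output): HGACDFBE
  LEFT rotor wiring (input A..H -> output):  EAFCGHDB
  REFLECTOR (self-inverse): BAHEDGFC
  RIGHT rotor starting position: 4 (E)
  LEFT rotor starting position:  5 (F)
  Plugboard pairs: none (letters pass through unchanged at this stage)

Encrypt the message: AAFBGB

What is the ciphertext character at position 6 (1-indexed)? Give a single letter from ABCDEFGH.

Char 1 ('A'): step: R->5, L=5; A->plug->A->R->A->L->C->refl->H->L'->D->R'->F->plug->F
Char 2 ('A'): step: R->6, L=5; A->plug->A->R->D->L->H->refl->C->L'->A->R'->D->plug->D
Char 3 ('F'): step: R->7, L=5; F->plug->F->R->E->L->D->refl->E->L'->C->R'->H->plug->H
Char 4 ('B'): step: R->0, L->6 (L advanced); B->plug->B->R->G->L->A->refl->B->L'->H->R'->A->plug->A
Char 5 ('G'): step: R->1, L=6; G->plug->G->R->D->L->C->refl->H->L'->E->R'->E->plug->E
Char 6 ('B'): step: R->2, L=6; B->plug->B->R->A->L->F->refl->G->L'->C->R'->F->plug->F

F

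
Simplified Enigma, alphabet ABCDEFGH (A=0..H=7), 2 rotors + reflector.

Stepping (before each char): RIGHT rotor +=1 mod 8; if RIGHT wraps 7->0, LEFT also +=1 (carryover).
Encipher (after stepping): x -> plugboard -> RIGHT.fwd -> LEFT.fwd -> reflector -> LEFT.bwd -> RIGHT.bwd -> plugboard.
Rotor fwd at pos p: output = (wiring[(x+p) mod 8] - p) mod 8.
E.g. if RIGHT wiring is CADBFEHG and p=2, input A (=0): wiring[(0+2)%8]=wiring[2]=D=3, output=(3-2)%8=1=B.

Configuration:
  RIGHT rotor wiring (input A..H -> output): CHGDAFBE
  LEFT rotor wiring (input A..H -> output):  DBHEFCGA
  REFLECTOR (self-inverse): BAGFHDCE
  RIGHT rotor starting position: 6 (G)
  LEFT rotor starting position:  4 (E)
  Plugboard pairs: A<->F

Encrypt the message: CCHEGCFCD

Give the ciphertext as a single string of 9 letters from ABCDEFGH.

Answer: DHDBDAEBA

Derivation:
Char 1 ('C'): step: R->7, L=4; C->plug->C->R->A->L->B->refl->A->L'->H->R'->D->plug->D
Char 2 ('C'): step: R->0, L->5 (L advanced); C->plug->C->R->G->L->H->refl->E->L'->E->R'->H->plug->H
Char 3 ('H'): step: R->1, L=5; H->plug->H->R->B->L->B->refl->A->L'->H->R'->D->plug->D
Char 4 ('E'): step: R->2, L=5; E->plug->E->R->H->L->A->refl->B->L'->B->R'->B->plug->B
Char 5 ('G'): step: R->3, L=5; G->plug->G->R->E->L->E->refl->H->L'->G->R'->D->plug->D
Char 6 ('C'): step: R->4, L=5; C->plug->C->R->F->L->C->refl->G->L'->D->R'->F->plug->A
Char 7 ('F'): step: R->5, L=5; F->plug->A->R->A->L->F->refl->D->L'->C->R'->E->plug->E
Char 8 ('C'): step: R->6, L=5; C->plug->C->R->E->L->E->refl->H->L'->G->R'->B->plug->B
Char 9 ('D'): step: R->7, L=5; D->plug->D->R->H->L->A->refl->B->L'->B->R'->F->plug->A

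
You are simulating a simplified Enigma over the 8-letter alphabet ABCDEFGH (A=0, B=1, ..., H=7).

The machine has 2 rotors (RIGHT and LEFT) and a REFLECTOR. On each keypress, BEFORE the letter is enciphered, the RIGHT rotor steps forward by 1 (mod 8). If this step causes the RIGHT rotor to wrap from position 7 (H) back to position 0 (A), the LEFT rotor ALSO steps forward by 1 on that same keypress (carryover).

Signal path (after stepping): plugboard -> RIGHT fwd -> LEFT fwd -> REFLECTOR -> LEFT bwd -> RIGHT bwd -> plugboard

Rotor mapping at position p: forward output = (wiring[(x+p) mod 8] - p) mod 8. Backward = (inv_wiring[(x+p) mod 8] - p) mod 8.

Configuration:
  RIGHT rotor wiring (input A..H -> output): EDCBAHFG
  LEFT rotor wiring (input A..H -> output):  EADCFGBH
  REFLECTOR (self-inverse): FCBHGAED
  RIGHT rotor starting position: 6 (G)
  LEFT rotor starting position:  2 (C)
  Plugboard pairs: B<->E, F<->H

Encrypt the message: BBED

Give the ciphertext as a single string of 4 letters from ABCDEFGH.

Answer: CCGF

Derivation:
Char 1 ('B'): step: R->7, L=2; B->plug->E->R->C->L->D->refl->H->L'->E->R'->C->plug->C
Char 2 ('B'): step: R->0, L->3 (L advanced); B->plug->E->R->A->L->H->refl->D->L'->C->R'->C->plug->C
Char 3 ('E'): step: R->1, L=3; E->plug->B->R->B->L->C->refl->B->L'->F->R'->G->plug->G
Char 4 ('D'): step: R->2, L=3; D->plug->D->R->F->L->B->refl->C->L'->B->R'->H->plug->F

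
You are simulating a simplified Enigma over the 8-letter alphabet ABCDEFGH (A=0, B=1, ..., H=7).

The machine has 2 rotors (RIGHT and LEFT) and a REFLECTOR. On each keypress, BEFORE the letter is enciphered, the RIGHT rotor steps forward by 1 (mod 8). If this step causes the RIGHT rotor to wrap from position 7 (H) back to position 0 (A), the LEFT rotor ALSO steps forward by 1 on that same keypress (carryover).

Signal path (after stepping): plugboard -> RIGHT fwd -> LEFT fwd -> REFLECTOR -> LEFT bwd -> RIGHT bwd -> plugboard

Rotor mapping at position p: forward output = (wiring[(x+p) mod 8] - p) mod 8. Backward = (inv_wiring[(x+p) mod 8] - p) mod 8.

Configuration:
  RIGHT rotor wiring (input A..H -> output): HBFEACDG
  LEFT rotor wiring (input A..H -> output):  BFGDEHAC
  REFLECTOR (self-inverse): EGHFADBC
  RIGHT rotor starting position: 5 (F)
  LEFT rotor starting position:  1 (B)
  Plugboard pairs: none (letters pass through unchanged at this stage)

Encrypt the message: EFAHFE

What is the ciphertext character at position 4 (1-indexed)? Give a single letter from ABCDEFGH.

Char 1 ('E'): step: R->6, L=1; E->plug->E->R->H->L->A->refl->E->L'->A->R'->B->plug->B
Char 2 ('F'): step: R->7, L=1; F->plug->F->R->B->L->F->refl->D->L'->D->R'->G->plug->G
Char 3 ('A'): step: R->0, L->2 (L advanced); A->plug->A->R->H->L->D->refl->F->L'->D->R'->G->plug->G
Char 4 ('H'): step: R->1, L=2; H->plug->H->R->G->L->H->refl->C->L'->C->R'->F->plug->F

F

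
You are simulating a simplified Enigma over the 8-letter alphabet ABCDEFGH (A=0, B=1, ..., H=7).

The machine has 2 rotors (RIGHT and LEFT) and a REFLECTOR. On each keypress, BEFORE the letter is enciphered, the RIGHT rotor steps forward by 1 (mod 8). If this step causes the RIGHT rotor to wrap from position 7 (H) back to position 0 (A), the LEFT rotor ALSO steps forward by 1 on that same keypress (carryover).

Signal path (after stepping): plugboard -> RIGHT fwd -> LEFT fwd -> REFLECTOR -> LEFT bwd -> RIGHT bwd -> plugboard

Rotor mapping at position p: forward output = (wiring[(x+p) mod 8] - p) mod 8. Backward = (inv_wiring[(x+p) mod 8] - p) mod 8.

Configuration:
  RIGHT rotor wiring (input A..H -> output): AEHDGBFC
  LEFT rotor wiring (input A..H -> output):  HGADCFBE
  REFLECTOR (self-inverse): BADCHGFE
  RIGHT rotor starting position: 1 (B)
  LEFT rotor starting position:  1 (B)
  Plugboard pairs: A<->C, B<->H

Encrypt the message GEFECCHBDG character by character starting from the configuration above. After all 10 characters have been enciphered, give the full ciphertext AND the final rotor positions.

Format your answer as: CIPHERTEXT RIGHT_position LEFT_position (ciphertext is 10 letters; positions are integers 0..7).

Answer: BCBHGAAFAD 3 2

Derivation:
Char 1 ('G'): step: R->2, L=1; G->plug->G->R->G->L->D->refl->C->L'->C->R'->H->plug->B
Char 2 ('E'): step: R->3, L=1; E->plug->E->R->H->L->G->refl->F->L'->A->R'->A->plug->C
Char 3 ('F'): step: R->4, L=1; F->plug->F->R->A->L->F->refl->G->L'->H->R'->H->plug->B
Char 4 ('E'): step: R->5, L=1; E->plug->E->R->H->L->G->refl->F->L'->A->R'->B->plug->H
Char 5 ('C'): step: R->6, L=1; C->plug->A->R->H->L->G->refl->F->L'->A->R'->G->plug->G
Char 6 ('C'): step: R->7, L=1; C->plug->A->R->D->L->B->refl->A->L'->F->R'->C->plug->A
Char 7 ('H'): step: R->0, L->2 (L advanced); H->plug->B->R->E->L->H->refl->E->L'->H->R'->C->plug->A
Char 8 ('B'): step: R->1, L=2; B->plug->H->R->H->L->E->refl->H->L'->E->R'->F->plug->F
Char 9 ('D'): step: R->2, L=2; D->plug->D->R->H->L->E->refl->H->L'->E->R'->C->plug->A
Char 10 ('G'): step: R->3, L=2; G->plug->G->R->B->L->B->refl->A->L'->C->R'->D->plug->D
Final: ciphertext=BCBHGAAFAD, RIGHT=3, LEFT=2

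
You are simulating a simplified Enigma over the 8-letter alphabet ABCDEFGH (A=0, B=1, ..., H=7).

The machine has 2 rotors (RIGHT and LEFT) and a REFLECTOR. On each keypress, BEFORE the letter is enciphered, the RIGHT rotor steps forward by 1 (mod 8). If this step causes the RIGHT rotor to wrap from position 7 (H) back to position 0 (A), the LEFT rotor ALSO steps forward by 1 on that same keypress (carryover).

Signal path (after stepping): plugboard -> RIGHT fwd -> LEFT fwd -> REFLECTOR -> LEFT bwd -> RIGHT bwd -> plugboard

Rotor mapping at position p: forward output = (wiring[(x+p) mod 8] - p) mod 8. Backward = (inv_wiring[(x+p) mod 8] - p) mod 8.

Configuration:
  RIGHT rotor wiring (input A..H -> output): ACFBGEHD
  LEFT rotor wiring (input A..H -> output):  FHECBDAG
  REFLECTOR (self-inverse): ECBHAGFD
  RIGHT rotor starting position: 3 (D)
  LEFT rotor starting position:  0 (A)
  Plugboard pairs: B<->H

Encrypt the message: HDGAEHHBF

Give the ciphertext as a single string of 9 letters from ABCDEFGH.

Char 1 ('H'): step: R->4, L=0; H->plug->B->R->A->L->F->refl->G->L'->H->R'->D->plug->D
Char 2 ('D'): step: R->5, L=0; D->plug->D->R->D->L->C->refl->B->L'->E->R'->G->plug->G
Char 3 ('G'): step: R->6, L=0; G->plug->G->R->A->L->F->refl->G->L'->H->R'->E->plug->E
Char 4 ('A'): step: R->7, L=0; A->plug->A->R->E->L->B->refl->C->L'->D->R'->C->plug->C
Char 5 ('E'): step: R->0, L->1 (L advanced); E->plug->E->R->G->L->F->refl->G->L'->A->R'->A->plug->A
Char 6 ('H'): step: R->1, L=1; H->plug->B->R->E->L->C->refl->B->L'->C->R'->G->plug->G
Char 7 ('H'): step: R->2, L=1; H->plug->B->R->H->L->E->refl->A->L'->D->R'->A->plug->A
Char 8 ('B'): step: R->3, L=1; B->plug->H->R->C->L->B->refl->C->L'->E->R'->D->plug->D
Char 9 ('F'): step: R->4, L=1; F->plug->F->R->G->L->F->refl->G->L'->A->R'->B->plug->H

Answer: DGECAGADH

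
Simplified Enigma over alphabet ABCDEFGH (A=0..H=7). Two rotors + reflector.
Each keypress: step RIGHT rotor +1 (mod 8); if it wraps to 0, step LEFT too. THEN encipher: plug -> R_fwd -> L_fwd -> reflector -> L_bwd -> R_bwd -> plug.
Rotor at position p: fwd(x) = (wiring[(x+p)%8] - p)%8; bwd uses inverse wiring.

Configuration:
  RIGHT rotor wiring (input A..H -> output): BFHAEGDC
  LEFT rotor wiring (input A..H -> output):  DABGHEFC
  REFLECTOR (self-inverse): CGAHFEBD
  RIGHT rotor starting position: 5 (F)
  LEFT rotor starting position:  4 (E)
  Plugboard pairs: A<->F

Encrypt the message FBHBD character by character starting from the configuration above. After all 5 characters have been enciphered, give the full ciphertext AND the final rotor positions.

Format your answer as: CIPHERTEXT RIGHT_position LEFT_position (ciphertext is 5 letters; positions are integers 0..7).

Answer: GFBDA 2 5

Derivation:
Char 1 ('F'): step: R->6, L=4; F->plug->A->R->F->L->E->refl->F->L'->G->R'->G->plug->G
Char 2 ('B'): step: R->7, L=4; B->plug->B->R->C->L->B->refl->G->L'->D->R'->A->plug->F
Char 3 ('H'): step: R->0, L->5 (L advanced); H->plug->H->R->C->L->F->refl->E->L'->F->R'->B->plug->B
Char 4 ('B'): step: R->1, L=5; B->plug->B->R->G->L->B->refl->G->L'->D->R'->D->plug->D
Char 5 ('D'): step: R->2, L=5; D->plug->D->R->E->L->D->refl->H->L'->A->R'->F->plug->A
Final: ciphertext=GFBDA, RIGHT=2, LEFT=5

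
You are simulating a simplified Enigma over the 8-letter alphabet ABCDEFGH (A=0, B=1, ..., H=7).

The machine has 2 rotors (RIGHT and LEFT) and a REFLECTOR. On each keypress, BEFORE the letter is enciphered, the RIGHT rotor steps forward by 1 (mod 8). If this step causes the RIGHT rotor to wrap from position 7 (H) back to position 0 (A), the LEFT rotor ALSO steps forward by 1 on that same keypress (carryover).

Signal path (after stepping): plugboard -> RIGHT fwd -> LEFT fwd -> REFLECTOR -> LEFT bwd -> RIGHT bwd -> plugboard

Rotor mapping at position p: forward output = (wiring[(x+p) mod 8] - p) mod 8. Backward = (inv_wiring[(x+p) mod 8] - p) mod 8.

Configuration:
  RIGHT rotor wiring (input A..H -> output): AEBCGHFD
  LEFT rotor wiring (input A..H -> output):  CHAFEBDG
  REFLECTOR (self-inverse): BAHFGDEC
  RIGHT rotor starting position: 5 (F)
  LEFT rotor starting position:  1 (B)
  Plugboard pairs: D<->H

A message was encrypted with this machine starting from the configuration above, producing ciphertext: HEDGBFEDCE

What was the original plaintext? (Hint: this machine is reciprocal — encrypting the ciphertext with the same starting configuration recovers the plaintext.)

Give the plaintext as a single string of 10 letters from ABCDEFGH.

Char 1 ('H'): step: R->6, L=1; H->plug->D->R->G->L->F->refl->D->L'->D->R'->E->plug->E
Char 2 ('E'): step: R->7, L=1; E->plug->E->R->D->L->D->refl->F->L'->G->R'->H->plug->D
Char 3 ('D'): step: R->0, L->2 (L advanced); D->plug->H->R->D->L->H->refl->C->L'->C->R'->D->plug->H
Char 4 ('G'): step: R->1, L=2; G->plug->G->R->C->L->C->refl->H->L'->D->R'->A->plug->A
Char 5 ('B'): step: R->2, L=2; B->plug->B->R->A->L->G->refl->E->L'->F->R'->D->plug->H
Char 6 ('F'): step: R->3, L=2; F->plug->F->R->F->L->E->refl->G->L'->A->R'->E->plug->E
Char 7 ('E'): step: R->4, L=2; E->plug->E->R->E->L->B->refl->A->L'->G->R'->H->plug->D
Char 8 ('D'): step: R->5, L=2; D->plug->H->R->B->L->D->refl->F->L'->H->R'->E->plug->E
Char 9 ('C'): step: R->6, L=2; C->plug->C->R->C->L->C->refl->H->L'->D->R'->E->plug->E
Char 10 ('E'): step: R->7, L=2; E->plug->E->R->D->L->H->refl->C->L'->C->R'->D->plug->H

Answer: EDHAHEDEEH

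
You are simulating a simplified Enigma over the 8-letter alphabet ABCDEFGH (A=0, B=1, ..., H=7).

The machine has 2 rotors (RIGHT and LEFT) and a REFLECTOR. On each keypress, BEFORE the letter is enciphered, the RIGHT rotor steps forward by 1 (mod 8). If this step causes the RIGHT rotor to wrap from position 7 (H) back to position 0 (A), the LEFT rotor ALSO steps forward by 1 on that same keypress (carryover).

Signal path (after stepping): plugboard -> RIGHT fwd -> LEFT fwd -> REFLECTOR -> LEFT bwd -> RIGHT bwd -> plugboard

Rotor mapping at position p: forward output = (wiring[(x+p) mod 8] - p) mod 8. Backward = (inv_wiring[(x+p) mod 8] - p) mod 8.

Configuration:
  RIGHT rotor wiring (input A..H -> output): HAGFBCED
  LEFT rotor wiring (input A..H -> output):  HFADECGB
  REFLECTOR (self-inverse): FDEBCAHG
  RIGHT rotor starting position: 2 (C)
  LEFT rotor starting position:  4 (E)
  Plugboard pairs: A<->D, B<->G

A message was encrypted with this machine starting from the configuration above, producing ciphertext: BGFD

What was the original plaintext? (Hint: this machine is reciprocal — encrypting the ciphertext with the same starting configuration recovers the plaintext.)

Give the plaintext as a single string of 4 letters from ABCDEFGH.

Char 1 ('B'): step: R->3, L=4; B->plug->G->R->F->L->B->refl->D->L'->E->R'->F->plug->F
Char 2 ('G'): step: R->4, L=4; G->plug->B->R->G->L->E->refl->C->L'->C->R'->G->plug->B
Char 3 ('F'): step: R->5, L=4; F->plug->F->R->B->L->G->refl->H->L'->H->R'->B->plug->G
Char 4 ('D'): step: R->6, L=4; D->plug->A->R->G->L->E->refl->C->L'->C->R'->D->plug->A

Answer: FBGA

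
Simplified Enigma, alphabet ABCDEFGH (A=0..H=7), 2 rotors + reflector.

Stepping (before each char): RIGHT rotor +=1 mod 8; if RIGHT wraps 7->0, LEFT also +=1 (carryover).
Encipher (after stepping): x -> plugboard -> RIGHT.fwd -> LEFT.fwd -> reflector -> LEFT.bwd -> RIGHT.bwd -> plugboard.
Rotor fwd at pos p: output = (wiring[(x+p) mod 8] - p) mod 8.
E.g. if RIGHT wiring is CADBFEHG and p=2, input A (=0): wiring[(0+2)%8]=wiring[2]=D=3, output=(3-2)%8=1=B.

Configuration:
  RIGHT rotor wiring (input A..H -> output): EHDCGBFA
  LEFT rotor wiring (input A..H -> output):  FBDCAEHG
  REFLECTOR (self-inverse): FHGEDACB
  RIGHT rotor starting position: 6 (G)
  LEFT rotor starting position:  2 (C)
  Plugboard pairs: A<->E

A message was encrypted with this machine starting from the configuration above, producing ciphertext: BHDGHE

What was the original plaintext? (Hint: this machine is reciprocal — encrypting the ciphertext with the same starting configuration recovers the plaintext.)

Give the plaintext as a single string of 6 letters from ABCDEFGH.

Answer: HDEBDA

Derivation:
Char 1 ('B'): step: R->7, L=2; B->plug->B->R->F->L->E->refl->D->L'->G->R'->H->plug->H
Char 2 ('H'): step: R->0, L->3 (L advanced); H->plug->H->R->A->L->H->refl->B->L'->C->R'->D->plug->D
Char 3 ('D'): step: R->1, L=3; D->plug->D->R->F->L->C->refl->G->L'->G->R'->A->plug->E
Char 4 ('G'): step: R->2, L=3; G->plug->G->R->C->L->B->refl->H->L'->A->R'->B->plug->B
Char 5 ('H'): step: R->3, L=3; H->plug->H->R->A->L->H->refl->B->L'->C->R'->D->plug->D
Char 6 ('E'): step: R->4, L=3; E->plug->A->R->C->L->B->refl->H->L'->A->R'->E->plug->A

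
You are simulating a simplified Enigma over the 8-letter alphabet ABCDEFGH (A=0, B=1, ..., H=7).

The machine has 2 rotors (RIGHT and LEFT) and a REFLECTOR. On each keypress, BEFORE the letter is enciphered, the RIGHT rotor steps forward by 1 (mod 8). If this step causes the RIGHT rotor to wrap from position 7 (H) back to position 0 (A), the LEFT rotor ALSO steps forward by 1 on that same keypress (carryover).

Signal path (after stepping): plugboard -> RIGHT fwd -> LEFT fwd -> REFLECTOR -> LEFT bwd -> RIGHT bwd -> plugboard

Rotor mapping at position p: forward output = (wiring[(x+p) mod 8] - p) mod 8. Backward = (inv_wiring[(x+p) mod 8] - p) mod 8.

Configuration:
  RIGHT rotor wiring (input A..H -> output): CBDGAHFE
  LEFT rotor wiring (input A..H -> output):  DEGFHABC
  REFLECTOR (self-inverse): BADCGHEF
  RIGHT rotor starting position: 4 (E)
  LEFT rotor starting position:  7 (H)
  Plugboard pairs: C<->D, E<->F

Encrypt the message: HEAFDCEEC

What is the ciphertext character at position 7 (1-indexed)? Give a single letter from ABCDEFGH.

Char 1 ('H'): step: R->5, L=7; H->plug->H->R->D->L->H->refl->F->L'->C->R'->A->plug->A
Char 2 ('E'): step: R->6, L=7; E->plug->F->R->A->L->D->refl->C->L'->H->R'->A->plug->A
Char 3 ('A'): step: R->7, L=7; A->plug->A->R->F->L->A->refl->B->L'->G->R'->H->plug->H
Char 4 ('F'): step: R->0, L->0 (L advanced); F->plug->E->R->A->L->D->refl->C->L'->H->R'->F->plug->E
Char 5 ('D'): step: R->1, L=0; D->plug->C->R->F->L->A->refl->B->L'->G->R'->E->plug->F
Char 6 ('C'): step: R->2, L=0; C->plug->D->R->F->L->A->refl->B->L'->G->R'->C->plug->D
Char 7 ('E'): step: R->3, L=0; E->plug->F->R->H->L->C->refl->D->L'->A->R'->H->plug->H

H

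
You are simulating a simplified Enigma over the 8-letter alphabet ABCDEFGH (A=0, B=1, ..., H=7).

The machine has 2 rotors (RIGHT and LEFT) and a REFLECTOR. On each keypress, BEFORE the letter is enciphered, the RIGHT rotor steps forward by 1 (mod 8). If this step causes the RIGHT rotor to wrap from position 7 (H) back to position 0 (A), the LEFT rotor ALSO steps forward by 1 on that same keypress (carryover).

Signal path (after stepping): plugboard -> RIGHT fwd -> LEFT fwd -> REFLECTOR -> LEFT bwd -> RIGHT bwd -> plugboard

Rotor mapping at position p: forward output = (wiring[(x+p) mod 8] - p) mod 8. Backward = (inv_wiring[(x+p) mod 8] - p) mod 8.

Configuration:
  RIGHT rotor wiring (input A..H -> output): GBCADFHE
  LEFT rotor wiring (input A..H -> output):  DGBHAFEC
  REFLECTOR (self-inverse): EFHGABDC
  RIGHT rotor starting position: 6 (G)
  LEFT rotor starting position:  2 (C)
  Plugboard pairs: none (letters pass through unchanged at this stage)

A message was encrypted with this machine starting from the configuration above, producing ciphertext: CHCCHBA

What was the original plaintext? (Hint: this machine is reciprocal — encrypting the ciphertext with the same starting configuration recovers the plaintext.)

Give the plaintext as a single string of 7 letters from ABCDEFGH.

Answer: DCFDGCF

Derivation:
Char 1 ('C'): step: R->7, L=2; C->plug->C->R->C->L->G->refl->D->L'->D->R'->D->plug->D
Char 2 ('H'): step: R->0, L->3 (L advanced); H->plug->H->R->E->L->H->refl->C->L'->C->R'->C->plug->C
Char 3 ('C'): step: R->1, L=3; C->plug->C->R->H->L->G->refl->D->L'->G->R'->F->plug->F
Char 4 ('C'): step: R->2, L=3; C->plug->C->R->B->L->F->refl->B->L'->D->R'->D->plug->D
Char 5 ('H'): step: R->3, L=3; H->plug->H->R->H->L->G->refl->D->L'->G->R'->G->plug->G
Char 6 ('B'): step: R->4, L=3; B->plug->B->R->B->L->F->refl->B->L'->D->R'->C->plug->C
Char 7 ('A'): step: R->5, L=3; A->plug->A->R->A->L->E->refl->A->L'->F->R'->F->plug->F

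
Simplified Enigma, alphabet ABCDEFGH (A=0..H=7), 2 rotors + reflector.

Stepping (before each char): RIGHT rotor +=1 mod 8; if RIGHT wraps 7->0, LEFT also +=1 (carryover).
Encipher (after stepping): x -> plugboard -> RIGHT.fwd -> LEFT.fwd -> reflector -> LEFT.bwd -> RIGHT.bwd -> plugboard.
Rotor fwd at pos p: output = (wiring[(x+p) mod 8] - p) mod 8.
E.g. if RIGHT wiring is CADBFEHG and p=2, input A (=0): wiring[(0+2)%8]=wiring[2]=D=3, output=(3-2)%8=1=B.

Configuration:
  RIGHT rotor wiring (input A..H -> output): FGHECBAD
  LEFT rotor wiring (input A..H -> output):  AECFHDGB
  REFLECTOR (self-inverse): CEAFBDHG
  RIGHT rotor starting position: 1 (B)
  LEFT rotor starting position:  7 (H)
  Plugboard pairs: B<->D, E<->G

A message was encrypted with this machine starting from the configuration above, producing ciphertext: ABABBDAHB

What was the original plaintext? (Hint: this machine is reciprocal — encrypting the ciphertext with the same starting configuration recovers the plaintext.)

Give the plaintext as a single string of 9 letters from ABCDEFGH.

Answer: CGGHDHHDF

Derivation:
Char 1 ('A'): step: R->2, L=7; A->plug->A->R->F->L->A->refl->C->L'->A->R'->C->plug->C
Char 2 ('B'): step: R->3, L=7; B->plug->D->R->F->L->A->refl->C->L'->A->R'->E->plug->G
Char 3 ('A'): step: R->4, L=7; A->plug->A->R->G->L->E->refl->B->L'->B->R'->E->plug->G
Char 4 ('B'): step: R->5, L=7; B->plug->D->R->A->L->C->refl->A->L'->F->R'->H->plug->H
Char 5 ('B'): step: R->6, L=7; B->plug->D->R->A->L->C->refl->A->L'->F->R'->B->plug->D
Char 6 ('D'): step: R->7, L=7; D->plug->B->R->G->L->E->refl->B->L'->B->R'->H->plug->H
Char 7 ('A'): step: R->0, L->0 (L advanced); A->plug->A->R->F->L->D->refl->F->L'->D->R'->H->plug->H
Char 8 ('H'): step: R->1, L=0; H->plug->H->R->E->L->H->refl->G->L'->G->R'->B->plug->D
Char 9 ('B'): step: R->2, L=0; B->plug->D->R->H->L->B->refl->E->L'->B->R'->F->plug->F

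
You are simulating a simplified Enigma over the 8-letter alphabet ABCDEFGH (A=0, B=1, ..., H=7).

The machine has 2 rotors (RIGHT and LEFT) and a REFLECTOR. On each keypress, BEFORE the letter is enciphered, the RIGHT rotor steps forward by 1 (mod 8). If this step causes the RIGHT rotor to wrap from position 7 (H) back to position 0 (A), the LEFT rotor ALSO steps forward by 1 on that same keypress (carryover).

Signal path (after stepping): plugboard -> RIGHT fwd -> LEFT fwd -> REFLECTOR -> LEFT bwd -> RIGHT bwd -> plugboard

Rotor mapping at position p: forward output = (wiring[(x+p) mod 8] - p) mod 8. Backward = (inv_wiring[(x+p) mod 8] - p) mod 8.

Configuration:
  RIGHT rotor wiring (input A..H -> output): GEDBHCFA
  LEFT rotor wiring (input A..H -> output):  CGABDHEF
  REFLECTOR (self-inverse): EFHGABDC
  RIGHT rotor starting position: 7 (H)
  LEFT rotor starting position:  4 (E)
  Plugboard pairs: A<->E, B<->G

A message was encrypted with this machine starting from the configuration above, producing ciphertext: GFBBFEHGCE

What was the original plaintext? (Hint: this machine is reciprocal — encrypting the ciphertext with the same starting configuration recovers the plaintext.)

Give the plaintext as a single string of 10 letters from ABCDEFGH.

Char 1 ('G'): step: R->0, L->5 (L advanced); G->plug->B->R->E->L->B->refl->F->L'->D->R'->C->plug->C
Char 2 ('F'): step: R->1, L=5; F->plug->F->R->E->L->B->refl->F->L'->D->R'->A->plug->E
Char 3 ('B'): step: R->2, L=5; B->plug->G->R->E->L->B->refl->F->L'->D->R'->E->plug->A
Char 4 ('B'): step: R->3, L=5; B->plug->G->R->B->L->H->refl->C->L'->A->R'->H->plug->H
Char 5 ('F'): step: R->4, L=5; F->plug->F->R->A->L->C->refl->H->L'->B->R'->C->plug->C
Char 6 ('E'): step: R->5, L=5; E->plug->A->R->F->L->D->refl->G->L'->H->R'->E->plug->A
Char 7 ('H'): step: R->6, L=5; H->plug->H->R->E->L->B->refl->F->L'->D->R'->F->plug->F
Char 8 ('G'): step: R->7, L=5; G->plug->B->R->H->L->G->refl->D->L'->F->R'->C->plug->C
Char 9 ('C'): step: R->0, L->6 (L advanced); C->plug->C->R->D->L->A->refl->E->L'->C->R'->F->plug->F
Char 10 ('E'): step: R->1, L=6; E->plug->A->R->D->L->A->refl->E->L'->C->R'->B->plug->G

Answer: CEAHCAFCFG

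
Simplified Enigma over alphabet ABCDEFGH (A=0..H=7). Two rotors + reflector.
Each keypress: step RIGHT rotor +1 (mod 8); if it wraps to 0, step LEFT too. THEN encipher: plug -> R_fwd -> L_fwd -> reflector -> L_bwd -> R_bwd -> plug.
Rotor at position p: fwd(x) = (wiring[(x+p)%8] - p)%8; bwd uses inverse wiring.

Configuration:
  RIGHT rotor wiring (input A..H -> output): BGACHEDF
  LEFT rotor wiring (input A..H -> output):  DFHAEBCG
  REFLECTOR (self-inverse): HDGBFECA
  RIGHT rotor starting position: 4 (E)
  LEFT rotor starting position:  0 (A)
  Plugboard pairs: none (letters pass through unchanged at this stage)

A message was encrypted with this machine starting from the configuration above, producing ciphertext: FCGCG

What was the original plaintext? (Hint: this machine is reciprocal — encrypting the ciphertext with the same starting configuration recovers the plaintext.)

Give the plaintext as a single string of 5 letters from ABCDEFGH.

Answer: HEFBF

Derivation:
Char 1 ('F'): step: R->5, L=0; F->plug->F->R->D->L->A->refl->H->L'->C->R'->H->plug->H
Char 2 ('C'): step: R->6, L=0; C->plug->C->R->D->L->A->refl->H->L'->C->R'->E->plug->E
Char 3 ('G'): step: R->7, L=0; G->plug->G->R->F->L->B->refl->D->L'->A->R'->F->plug->F
Char 4 ('C'): step: R->0, L->1 (L advanced); C->plug->C->R->A->L->E->refl->F->L'->G->R'->B->plug->B
Char 5 ('G'): step: R->1, L=1; G->plug->G->R->E->L->A->refl->H->L'->C->R'->F->plug->F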